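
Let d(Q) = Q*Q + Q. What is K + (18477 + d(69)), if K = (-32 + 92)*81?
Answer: 28167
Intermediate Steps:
K = 4860 (K = 60*81 = 4860)
d(Q) = Q + Q² (d(Q) = Q² + Q = Q + Q²)
K + (18477 + d(69)) = 4860 + (18477 + 69*(1 + 69)) = 4860 + (18477 + 69*70) = 4860 + (18477 + 4830) = 4860 + 23307 = 28167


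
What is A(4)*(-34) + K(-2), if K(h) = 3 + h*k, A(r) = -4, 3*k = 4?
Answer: 409/3 ≈ 136.33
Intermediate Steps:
k = 4/3 (k = (⅓)*4 = 4/3 ≈ 1.3333)
K(h) = 3 + 4*h/3 (K(h) = 3 + h*(4/3) = 3 + 4*h/3)
A(4)*(-34) + K(-2) = -4*(-34) + (3 + (4/3)*(-2)) = 136 + (3 - 8/3) = 136 + ⅓ = 409/3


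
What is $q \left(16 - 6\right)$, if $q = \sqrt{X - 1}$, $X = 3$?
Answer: $10 \sqrt{2} \approx 14.142$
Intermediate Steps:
$q = \sqrt{2}$ ($q = \sqrt{3 - 1} = \sqrt{2} \approx 1.4142$)
$q \left(16 - 6\right) = \sqrt{2} \left(16 - 6\right) = \sqrt{2} \cdot 10 = 10 \sqrt{2}$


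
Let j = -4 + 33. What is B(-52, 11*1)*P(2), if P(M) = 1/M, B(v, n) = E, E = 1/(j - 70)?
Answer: -1/82 ≈ -0.012195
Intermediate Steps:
j = 29
E = -1/41 (E = 1/(29 - 70) = 1/(-41) = -1/41 ≈ -0.024390)
B(v, n) = -1/41
B(-52, 11*1)*P(2) = -1/41/2 = -1/41*½ = -1/82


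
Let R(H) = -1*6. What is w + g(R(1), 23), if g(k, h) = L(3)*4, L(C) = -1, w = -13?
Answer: -17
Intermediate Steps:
R(H) = -6
g(k, h) = -4 (g(k, h) = -1*4 = -4)
w + g(R(1), 23) = -13 - 4 = -17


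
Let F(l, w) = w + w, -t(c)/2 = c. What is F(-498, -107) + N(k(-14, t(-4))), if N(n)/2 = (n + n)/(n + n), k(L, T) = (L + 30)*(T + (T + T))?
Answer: -212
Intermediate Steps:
t(c) = -2*c
k(L, T) = 3*T*(30 + L) (k(L, T) = (30 + L)*(T + 2*T) = (30 + L)*(3*T) = 3*T*(30 + L))
N(n) = 2 (N(n) = 2*((n + n)/(n + n)) = 2*((2*n)/((2*n))) = 2*((2*n)*(1/(2*n))) = 2*1 = 2)
F(l, w) = 2*w
F(-498, -107) + N(k(-14, t(-4))) = 2*(-107) + 2 = -214 + 2 = -212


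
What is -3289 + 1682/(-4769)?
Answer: -15686923/4769 ≈ -3289.4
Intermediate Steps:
-3289 + 1682/(-4769) = -3289 + 1682*(-1/4769) = -3289 - 1682/4769 = -15686923/4769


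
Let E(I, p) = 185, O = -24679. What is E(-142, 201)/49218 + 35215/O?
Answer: -1728646255/1214651022 ≈ -1.4232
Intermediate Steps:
E(-142, 201)/49218 + 35215/O = 185/49218 + 35215/(-24679) = 185*(1/49218) + 35215*(-1/24679) = 185/49218 - 35215/24679 = -1728646255/1214651022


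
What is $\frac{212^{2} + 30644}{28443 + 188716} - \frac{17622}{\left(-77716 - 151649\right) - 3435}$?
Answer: $\frac{3570610383}{8425769200} \approx 0.42377$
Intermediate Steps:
$\frac{212^{2} + 30644}{28443 + 188716} - \frac{17622}{\left(-77716 - 151649\right) - 3435} = \frac{44944 + 30644}{217159} - \frac{17622}{-229365 - 3435} = 75588 \cdot \frac{1}{217159} - \frac{17622}{-232800} = \frac{75588}{217159} - 17622 \left(- \frac{1}{232800}\right) = \frac{75588}{217159} - - \frac{2937}{38800} = \frac{75588}{217159} + \frac{2937}{38800} = \frac{3570610383}{8425769200}$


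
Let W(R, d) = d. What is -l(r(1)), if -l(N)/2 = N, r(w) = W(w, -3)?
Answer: -6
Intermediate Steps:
r(w) = -3
l(N) = -2*N
-l(r(1)) = -(-2)*(-3) = -1*6 = -6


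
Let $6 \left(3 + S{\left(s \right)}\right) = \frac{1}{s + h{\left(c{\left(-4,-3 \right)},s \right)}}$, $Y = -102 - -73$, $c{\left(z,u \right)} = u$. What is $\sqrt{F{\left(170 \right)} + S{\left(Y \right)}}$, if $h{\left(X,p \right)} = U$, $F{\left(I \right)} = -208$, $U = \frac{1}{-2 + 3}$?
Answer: $\frac{i \sqrt{1488858}}{84} \approx 14.526 i$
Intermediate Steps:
$U = 1$ ($U = 1^{-1} = 1$)
$h{\left(X,p \right)} = 1$
$Y = -29$ ($Y = -102 + 73 = -29$)
$S{\left(s \right)} = -3 + \frac{1}{6 \left(1 + s\right)}$ ($S{\left(s \right)} = -3 + \frac{1}{6 \left(s + 1\right)} = -3 + \frac{1}{6 \left(1 + s\right)}$)
$\sqrt{F{\left(170 \right)} + S{\left(Y \right)}} = \sqrt{-208 + \frac{-17 - -522}{6 \left(1 - 29\right)}} = \sqrt{-208 + \frac{-17 + 522}{6 \left(-28\right)}} = \sqrt{-208 + \frac{1}{6} \left(- \frac{1}{28}\right) 505} = \sqrt{-208 - \frac{505}{168}} = \sqrt{- \frac{35449}{168}} = \frac{i \sqrt{1488858}}{84}$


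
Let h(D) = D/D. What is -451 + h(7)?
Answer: -450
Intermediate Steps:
h(D) = 1
-451 + h(7) = -451 + 1 = -450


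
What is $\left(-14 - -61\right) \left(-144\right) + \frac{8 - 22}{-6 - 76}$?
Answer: $- \frac{277481}{41} \approx -6767.8$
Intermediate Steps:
$\left(-14 - -61\right) \left(-144\right) + \frac{8 - 22}{-6 - 76} = \left(-14 + 61\right) \left(-144\right) - \frac{14}{-82} = 47 \left(-144\right) - - \frac{7}{41} = -6768 + \frac{7}{41} = - \frac{277481}{41}$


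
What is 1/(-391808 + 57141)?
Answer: -1/334667 ≈ -2.9880e-6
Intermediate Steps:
1/(-391808 + 57141) = 1/(-334667) = -1/334667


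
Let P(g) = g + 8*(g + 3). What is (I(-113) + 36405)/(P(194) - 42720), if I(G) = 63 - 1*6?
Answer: -6077/6825 ≈ -0.89040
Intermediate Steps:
I(G) = 57 (I(G) = 63 - 6 = 57)
P(g) = 24 + 9*g (P(g) = g + 8*(3 + g) = g + (24 + 8*g) = 24 + 9*g)
(I(-113) + 36405)/(P(194) - 42720) = (57 + 36405)/((24 + 9*194) - 42720) = 36462/((24 + 1746) - 42720) = 36462/(1770 - 42720) = 36462/(-40950) = 36462*(-1/40950) = -6077/6825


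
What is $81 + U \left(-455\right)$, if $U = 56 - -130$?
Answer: $-84549$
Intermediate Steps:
$U = 186$ ($U = 56 + 130 = 186$)
$81 + U \left(-455\right) = 81 + 186 \left(-455\right) = 81 - 84630 = -84549$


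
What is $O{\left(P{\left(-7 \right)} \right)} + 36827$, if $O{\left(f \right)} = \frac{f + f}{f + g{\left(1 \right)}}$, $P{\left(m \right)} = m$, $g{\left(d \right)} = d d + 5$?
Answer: $36841$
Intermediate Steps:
$g{\left(d \right)} = 5 + d^{2}$ ($g{\left(d \right)} = d^{2} + 5 = 5 + d^{2}$)
$O{\left(f \right)} = \frac{2 f}{6 + f}$ ($O{\left(f \right)} = \frac{f + f}{f + \left(5 + 1^{2}\right)} = \frac{2 f}{f + \left(5 + 1\right)} = \frac{2 f}{f + 6} = \frac{2 f}{6 + f}$)
$O{\left(P{\left(-7 \right)} \right)} + 36827 = 2 \left(-7\right) \frac{1}{6 - 7} + 36827 = 2 \left(-7\right) \frac{1}{-1} + 36827 = 2 \left(-7\right) \left(-1\right) + 36827 = 14 + 36827 = 36841$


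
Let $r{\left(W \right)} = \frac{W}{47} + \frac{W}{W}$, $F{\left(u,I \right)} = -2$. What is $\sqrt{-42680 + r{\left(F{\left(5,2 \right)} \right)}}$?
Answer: $\frac{i \sqrt{94278005}}{47} \approx 206.59 i$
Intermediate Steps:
$r{\left(W \right)} = 1 + \frac{W}{47}$ ($r{\left(W \right)} = W \frac{1}{47} + 1 = \frac{W}{47} + 1 = 1 + \frac{W}{47}$)
$\sqrt{-42680 + r{\left(F{\left(5,2 \right)} \right)}} = \sqrt{-42680 + \left(1 + \frac{1}{47} \left(-2\right)\right)} = \sqrt{-42680 + \left(1 - \frac{2}{47}\right)} = \sqrt{-42680 + \frac{45}{47}} = \sqrt{- \frac{2005915}{47}} = \frac{i \sqrt{94278005}}{47}$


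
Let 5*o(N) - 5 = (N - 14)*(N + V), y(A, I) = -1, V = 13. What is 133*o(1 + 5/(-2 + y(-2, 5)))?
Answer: -210539/45 ≈ -4678.6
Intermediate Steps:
o(N) = 1 + (-14 + N)*(13 + N)/5 (o(N) = 1 + ((N - 14)*(N + 13))/5 = 1 + ((-14 + N)*(13 + N))/5 = 1 + (-14 + N)*(13 + N)/5)
133*o(1 + 5/(-2 + y(-2, 5))) = 133*(-177/5 - (1 + 5/(-2 - 1))/5 + (1 + 5/(-2 - 1))²/5) = 133*(-177/5 - (1 + 5/(-3))/5 + (1 + 5/(-3))²/5) = 133*(-177/5 - (1 + 5*(-⅓))/5 + (1 + 5*(-⅓))²/5) = 133*(-177/5 - (1 - 5/3)/5 + (1 - 5/3)²/5) = 133*(-177/5 - ⅕*(-⅔) + (-⅔)²/5) = 133*(-177/5 + 2/15 + (⅕)*(4/9)) = 133*(-177/5 + 2/15 + 4/45) = 133*(-1583/45) = -210539/45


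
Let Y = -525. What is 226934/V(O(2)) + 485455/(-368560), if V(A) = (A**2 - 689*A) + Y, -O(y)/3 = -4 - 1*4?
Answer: -18328304143/1215142320 ≈ -15.083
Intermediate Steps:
O(y) = 24 (O(y) = -3*(-4 - 1*4) = -3*(-4 - 4) = -3*(-8) = 24)
V(A) = -525 + A**2 - 689*A (V(A) = (A**2 - 689*A) - 525 = -525 + A**2 - 689*A)
226934/V(O(2)) + 485455/(-368560) = 226934/(-525 + 24**2 - 689*24) + 485455/(-368560) = 226934/(-525 + 576 - 16536) + 485455*(-1/368560) = 226934/(-16485) - 97091/73712 = 226934*(-1/16485) - 97091/73712 = -226934/16485 - 97091/73712 = -18328304143/1215142320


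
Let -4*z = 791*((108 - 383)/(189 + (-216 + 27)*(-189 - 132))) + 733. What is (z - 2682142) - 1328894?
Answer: -139494129563/34776 ≈ -4.0112e+6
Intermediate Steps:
z = -6341627/34776 (z = -(791*((108 - 383)/(189 + (-216 + 27)*(-189 - 132))) + 733)/4 = -(791*(-275/(189 - 189*(-321))) + 733)/4 = -(791*(-275/(189 + 60669)) + 733)/4 = -(791*(-275/60858) + 733)/4 = -(-31075/8694 + 733)/4 = -¼*6341627/8694 = -6341627/34776 ≈ -182.36)
(z - 2682142) - 1328894 = (-6341627/34776 - 2682142) - 1328894 = -93280511819/34776 - 1328894 = -139494129563/34776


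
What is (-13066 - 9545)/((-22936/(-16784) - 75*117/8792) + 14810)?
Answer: -208536911688/136593184837 ≈ -1.5267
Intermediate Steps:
(-13066 - 9545)/((-22936/(-16784) - 75*117/8792) + 14810) = -22611/((-22936*(-1/16784) - 8775*1/8792) + 14810) = -22611/((2867/2098 - 8775/8792) + 14810) = -22611/(3398357/9222808 + 14810) = -22611/136593184837/9222808 = -22611*9222808/136593184837 = -208536911688/136593184837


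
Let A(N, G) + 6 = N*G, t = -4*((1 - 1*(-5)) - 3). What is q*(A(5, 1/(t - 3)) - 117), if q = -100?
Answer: 37000/3 ≈ 12333.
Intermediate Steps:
t = -12 (t = -4*((1 + 5) - 3) = -4*(6 - 3) = -4*3 = -12)
A(N, G) = -6 + G*N (A(N, G) = -6 + N*G = -6 + G*N)
q*(A(5, 1/(t - 3)) - 117) = -100*((-6 + 5/(-12 - 3)) - 117) = -100*((-6 + 5/(-15)) - 117) = -100*((-6 - 1/15*5) - 117) = -100*((-6 - ⅓) - 117) = -100*(-19/3 - 117) = -100*(-370/3) = 37000/3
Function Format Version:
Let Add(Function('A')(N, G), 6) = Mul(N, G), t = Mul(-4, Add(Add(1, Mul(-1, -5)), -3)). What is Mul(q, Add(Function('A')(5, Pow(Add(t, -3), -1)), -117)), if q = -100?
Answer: Rational(37000, 3) ≈ 12333.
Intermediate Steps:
t = -12 (t = Mul(-4, Add(Add(1, 5), -3)) = Mul(-4, Add(6, -3)) = Mul(-4, 3) = -12)
Function('A')(N, G) = Add(-6, Mul(G, N)) (Function('A')(N, G) = Add(-6, Mul(N, G)) = Add(-6, Mul(G, N)))
Mul(q, Add(Function('A')(5, Pow(Add(t, -3), -1)), -117)) = Mul(-100, Add(Add(-6, Mul(Pow(Add(-12, -3), -1), 5)), -117)) = Mul(-100, Add(Add(-6, Mul(Pow(-15, -1), 5)), -117)) = Mul(-100, Add(Add(-6, Mul(Rational(-1, 15), 5)), -117)) = Mul(-100, Add(Add(-6, Rational(-1, 3)), -117)) = Mul(-100, Add(Rational(-19, 3), -117)) = Mul(-100, Rational(-370, 3)) = Rational(37000, 3)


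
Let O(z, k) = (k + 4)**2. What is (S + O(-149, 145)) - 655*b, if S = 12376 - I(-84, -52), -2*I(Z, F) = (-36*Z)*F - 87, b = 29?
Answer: -126171/2 ≈ -63086.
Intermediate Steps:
I(Z, F) = 87/2 + 18*F*Z (I(Z, F) = -((-36*Z)*F - 87)/2 = -(-36*F*Z - 87)/2 = -(-87 - 36*F*Z)/2 = 87/2 + 18*F*Z)
O(z, k) = (4 + k)**2
S = -132583/2 (S = 12376 - (87/2 + 18*(-52)*(-84)) = 12376 - (87/2 + 78624) = 12376 - 1*157335/2 = 12376 - 157335/2 = -132583/2 ≈ -66292.)
(S + O(-149, 145)) - 655*b = (-132583/2 + (4 + 145)**2) - 655*29 = (-132583/2 + 149**2) - 1*18995 = (-132583/2 + 22201) - 18995 = -88181/2 - 18995 = -126171/2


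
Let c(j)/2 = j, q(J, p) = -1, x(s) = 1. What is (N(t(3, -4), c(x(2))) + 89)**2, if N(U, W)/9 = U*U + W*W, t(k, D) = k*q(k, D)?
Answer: 42436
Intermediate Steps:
t(k, D) = -k (t(k, D) = k*(-1) = -k)
c(j) = 2*j
N(U, W) = 9*U**2 + 9*W**2 (N(U, W) = 9*(U*U + W*W) = 9*(U**2 + W**2) = 9*U**2 + 9*W**2)
(N(t(3, -4), c(x(2))) + 89)**2 = ((9*(-1*3)**2 + 9*(2*1)**2) + 89)**2 = ((9*(-3)**2 + 9*2**2) + 89)**2 = ((9*9 + 9*4) + 89)**2 = ((81 + 36) + 89)**2 = (117 + 89)**2 = 206**2 = 42436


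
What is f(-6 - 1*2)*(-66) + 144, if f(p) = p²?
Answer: -4080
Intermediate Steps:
f(-6 - 1*2)*(-66) + 144 = (-6 - 1*2)²*(-66) + 144 = (-6 - 2)²*(-66) + 144 = (-8)²*(-66) + 144 = 64*(-66) + 144 = -4224 + 144 = -4080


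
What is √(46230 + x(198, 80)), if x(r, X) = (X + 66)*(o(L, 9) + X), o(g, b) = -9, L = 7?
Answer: 2*√14149 ≈ 237.90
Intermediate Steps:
x(r, X) = (-9 + X)*(66 + X) (x(r, X) = (X + 66)*(-9 + X) = (66 + X)*(-9 + X) = (-9 + X)*(66 + X))
√(46230 + x(198, 80)) = √(46230 + (-594 + 80² + 57*80)) = √(46230 + (-594 + 6400 + 4560)) = √(46230 + 10366) = √56596 = 2*√14149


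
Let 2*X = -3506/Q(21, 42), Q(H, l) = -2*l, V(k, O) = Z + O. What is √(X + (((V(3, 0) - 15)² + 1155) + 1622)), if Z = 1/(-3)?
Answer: √5350177/42 ≈ 55.073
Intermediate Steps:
Z = -⅓ ≈ -0.33333
V(k, O) = -⅓ + O
X = 1753/84 (X = (-3506/((-2*42)))/2 = (-3506/(-84))/2 = (-3506*(-1/84))/2 = (½)*(1753/42) = 1753/84 ≈ 20.869)
√(X + (((V(3, 0) - 15)² + 1155) + 1622)) = √(1753/84 + ((((-⅓ + 0) - 15)² + 1155) + 1622)) = √(1753/84 + (((-⅓ - 15)² + 1155) + 1622)) = √(1753/84 + (((-46/3)² + 1155) + 1622)) = √(1753/84 + ((2116/9 + 1155) + 1622)) = √(1753/84 + (12511/9 + 1622)) = √(1753/84 + 27109/9) = √(764311/252) = √5350177/42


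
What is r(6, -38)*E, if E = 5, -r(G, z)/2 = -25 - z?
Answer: -130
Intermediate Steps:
r(G, z) = 50 + 2*z (r(G, z) = -2*(-25 - z) = 50 + 2*z)
r(6, -38)*E = (50 + 2*(-38))*5 = (50 - 76)*5 = -26*5 = -130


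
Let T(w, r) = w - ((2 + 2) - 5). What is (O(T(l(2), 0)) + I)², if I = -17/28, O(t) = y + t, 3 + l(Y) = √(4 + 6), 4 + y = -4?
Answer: 96049/784 - 297*√10/14 ≈ 55.426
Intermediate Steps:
y = -8 (y = -4 - 4 = -8)
l(Y) = -3 + √10 (l(Y) = -3 + √(4 + 6) = -3 + √10)
T(w, r) = 1 + w (T(w, r) = w - (4 - 5) = w - 1*(-1) = w + 1 = 1 + w)
O(t) = -8 + t
I = -17/28 (I = -17*1/28 = -17/28 ≈ -0.60714)
(O(T(l(2), 0)) + I)² = ((-8 + (1 + (-3 + √10))) - 17/28)² = ((-8 + (-2 + √10)) - 17/28)² = ((-10 + √10) - 17/28)² = (-297/28 + √10)²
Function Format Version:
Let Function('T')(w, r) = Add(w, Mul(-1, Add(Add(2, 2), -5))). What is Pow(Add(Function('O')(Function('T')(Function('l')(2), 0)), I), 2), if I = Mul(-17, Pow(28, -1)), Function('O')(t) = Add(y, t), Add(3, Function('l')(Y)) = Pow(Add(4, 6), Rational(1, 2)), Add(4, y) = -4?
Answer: Add(Rational(96049, 784), Mul(Rational(-297, 14), Pow(10, Rational(1, 2)))) ≈ 55.426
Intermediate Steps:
y = -8 (y = Add(-4, -4) = -8)
Function('l')(Y) = Add(-3, Pow(10, Rational(1, 2))) (Function('l')(Y) = Add(-3, Pow(Add(4, 6), Rational(1, 2))) = Add(-3, Pow(10, Rational(1, 2))))
Function('T')(w, r) = Add(1, w) (Function('T')(w, r) = Add(w, Mul(-1, Add(4, -5))) = Add(w, Mul(-1, -1)) = Add(w, 1) = Add(1, w))
Function('O')(t) = Add(-8, t)
I = Rational(-17, 28) (I = Mul(-17, Rational(1, 28)) = Rational(-17, 28) ≈ -0.60714)
Pow(Add(Function('O')(Function('T')(Function('l')(2), 0)), I), 2) = Pow(Add(Add(-8, Add(1, Add(-3, Pow(10, Rational(1, 2))))), Rational(-17, 28)), 2) = Pow(Add(Add(-8, Add(-2, Pow(10, Rational(1, 2)))), Rational(-17, 28)), 2) = Pow(Add(Add(-10, Pow(10, Rational(1, 2))), Rational(-17, 28)), 2) = Pow(Add(Rational(-297, 28), Pow(10, Rational(1, 2))), 2)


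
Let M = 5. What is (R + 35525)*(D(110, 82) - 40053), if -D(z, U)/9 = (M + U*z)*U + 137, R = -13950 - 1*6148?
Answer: -103387681272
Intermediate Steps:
R = -20098 (R = -13950 - 6148 = -20098)
D(z, U) = -1233 - 9*U*(5 + U*z) (D(z, U) = -9*((5 + U*z)*U + 137) = -9*(U*(5 + U*z) + 137) = -9*(137 + U*(5 + U*z)) = -1233 - 9*U*(5 + U*z))
(R + 35525)*(D(110, 82) - 40053) = (-20098 + 35525)*((-1233 - 45*82 - 9*110*82²) - 40053) = 15427*((-1233 - 3690 - 9*110*6724) - 40053) = 15427*((-1233 - 3690 - 6656760) - 40053) = 15427*(-6661683 - 40053) = 15427*(-6701736) = -103387681272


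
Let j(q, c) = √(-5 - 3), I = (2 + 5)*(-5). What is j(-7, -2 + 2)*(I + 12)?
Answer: -46*I*√2 ≈ -65.054*I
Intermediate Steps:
I = -35 (I = 7*(-5) = -35)
j(q, c) = 2*I*√2 (j(q, c) = √(-8) = 2*I*√2)
j(-7, -2 + 2)*(I + 12) = (2*I*√2)*(-35 + 12) = (2*I*√2)*(-23) = -46*I*√2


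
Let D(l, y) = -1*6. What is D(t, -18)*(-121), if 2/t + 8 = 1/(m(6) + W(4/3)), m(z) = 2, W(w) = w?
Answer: 726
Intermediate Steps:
t = -20/77 (t = 2/(-8 + 1/(2 + 4/3)) = 2/(-8 + 1/(10/3)) = 2/(-8 + 3/10) = 2/(-77/10) = 2*(-10/77) = -20/77 ≈ -0.25974)
D(l, y) = -6
D(t, -18)*(-121) = -6*(-121) = 726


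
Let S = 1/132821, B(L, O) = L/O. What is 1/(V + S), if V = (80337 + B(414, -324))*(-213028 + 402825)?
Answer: 2390778/36453337517477509 ≈ 6.5585e-11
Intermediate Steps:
V = 274454623271/18 (V = (80337 + 414/(-324))*(-213028 + 402825) = (80337 + 414*(-1/324))*189797 = (80337 - 23/18)*189797 = (1446043/18)*189797 = 274454623271/18 ≈ 1.5247e+10)
S = 1/132821 ≈ 7.5289e-6
1/(V + S) = 1/(274454623271/18 + 1/132821) = 1/(36453337517477509/2390778) = 2390778/36453337517477509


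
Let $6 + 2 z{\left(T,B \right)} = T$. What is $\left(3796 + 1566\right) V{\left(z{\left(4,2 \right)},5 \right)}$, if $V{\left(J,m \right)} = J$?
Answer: $-5362$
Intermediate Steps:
$z{\left(T,B \right)} = -3 + \frac{T}{2}$
$\left(3796 + 1566\right) V{\left(z{\left(4,2 \right)},5 \right)} = \left(3796 + 1566\right) \left(-3 + \frac{1}{2} \cdot 4\right) = 5362 \left(-3 + 2\right) = 5362 \left(-1\right) = -5362$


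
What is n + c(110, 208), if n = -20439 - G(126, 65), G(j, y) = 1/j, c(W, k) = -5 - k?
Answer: -2602153/126 ≈ -20652.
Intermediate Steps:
n = -2575315/126 (n = -20439 - 1/126 = -2575315/126 ≈ -20439.)
n + c(110, 208) = -2575315/126 + (-5 - 1*208) = -2575315/126 + (-5 - 208) = -2575315/126 - 213 = -2602153/126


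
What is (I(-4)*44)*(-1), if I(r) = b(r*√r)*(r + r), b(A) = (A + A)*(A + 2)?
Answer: -45056 - 11264*I ≈ -45056.0 - 11264.0*I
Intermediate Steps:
b(A) = 2*A*(2 + A) (b(A) = (2*A)*(2 + A) = 2*A*(2 + A))
I(r) = 4*r^(5/2)*(2 + r^(3/2)) (I(r) = (2*(r*√r)*(2 + r*√r))*(r + r) = (2*r^(3/2)*(2 + r^(3/2)))*(2*r) = 4*r^(5/2)*(2 + r^(3/2)))
(I(-4)*44)*(-1) = ((4*(-4)⁴ + 8*(-4)^(5/2))*44)*(-1) = ((4*256 + 8*(32*I))*44)*(-1) = ((1024 + 256*I)*44)*(-1) = (45056 + 11264*I)*(-1) = -45056 - 11264*I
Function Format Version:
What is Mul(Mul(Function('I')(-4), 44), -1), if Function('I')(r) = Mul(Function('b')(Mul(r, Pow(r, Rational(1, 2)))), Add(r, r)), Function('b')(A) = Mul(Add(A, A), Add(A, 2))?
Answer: Add(-45056, Mul(-11264, I)) ≈ Add(-45056., Mul(-11264., I))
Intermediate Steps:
Function('b')(A) = Mul(2, A, Add(2, A)) (Function('b')(A) = Mul(Mul(2, A), Add(2, A)) = Mul(2, A, Add(2, A)))
Function('I')(r) = Mul(4, Pow(r, Rational(5, 2)), Add(2, Pow(r, Rational(3, 2)))) (Function('I')(r) = Mul(Mul(2, Mul(r, Pow(r, Rational(1, 2))), Add(2, Mul(r, Pow(r, Rational(1, 2))))), Add(r, r)) = Mul(Mul(2, Pow(r, Rational(3, 2)), Add(2, Pow(r, Rational(3, 2)))), Mul(2, r)) = Mul(4, Pow(r, Rational(5, 2)), Add(2, Pow(r, Rational(3, 2)))))
Mul(Mul(Function('I')(-4), 44), -1) = Mul(Mul(Add(Mul(4, Pow(-4, 4)), Mul(8, Pow(-4, Rational(5, 2)))), 44), -1) = Mul(Mul(Add(Mul(4, 256), Mul(8, Mul(32, I))), 44), -1) = Mul(Mul(Add(1024, Mul(256, I)), 44), -1) = Mul(Add(45056, Mul(11264, I)), -1) = Add(-45056, Mul(-11264, I))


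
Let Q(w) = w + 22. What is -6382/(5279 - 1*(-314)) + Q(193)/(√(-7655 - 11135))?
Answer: -6382/5593 - 43*I*√18790/3758 ≈ -1.1411 - 1.5685*I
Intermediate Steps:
Q(w) = 22 + w
-6382/(5279 - 1*(-314)) + Q(193)/(√(-7655 - 11135)) = -6382/(5279 - 1*(-314)) + (22 + 193)/(√(-7655 - 11135)) = -6382/(5279 + 314) + 215/(√(-18790)) = -6382/5593 + 215/((I*√18790)) = -6382*1/5593 + 215*(-I*√18790/18790) = -6382/5593 - 43*I*√18790/3758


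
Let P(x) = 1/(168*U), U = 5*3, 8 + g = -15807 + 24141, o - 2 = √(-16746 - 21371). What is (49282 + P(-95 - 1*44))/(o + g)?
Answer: 43094152427/7286338605 - 124190641*I*√38117/174872126520 ≈ 5.9144 - 0.13865*I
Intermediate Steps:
o = 2 + I*√38117 (o = 2 + √(-16746 - 21371) = 2 + √(-38117) = 2 + I*√38117 ≈ 2.0 + 195.24*I)
g = 8326 (g = -8 + (-15807 + 24141) = -8 + 8334 = 8326)
U = 15
P(x) = 1/2520 (P(x) = 1/(168*15) = (1/168)*(1/15) = 1/2520)
(49282 + P(-95 - 1*44))/(o + g) = (49282 + 1/2520)/((2 + I*√38117) + 8326) = 124190641/(2520*(8328 + I*√38117))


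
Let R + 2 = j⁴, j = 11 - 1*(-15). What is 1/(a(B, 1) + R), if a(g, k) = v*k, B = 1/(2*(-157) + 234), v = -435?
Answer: 1/456539 ≈ 2.1904e-6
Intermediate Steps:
B = -1/80 (B = 1/(-314 + 234) = 1/(-80) = -1/80 ≈ -0.012500)
j = 26 (j = 11 + 15 = 26)
a(g, k) = -435*k
R = 456974 (R = -2 + 26⁴ = -2 + 456976 = 456974)
1/(a(B, 1) + R) = 1/(-435*1 + 456974) = 1/(-435 + 456974) = 1/456539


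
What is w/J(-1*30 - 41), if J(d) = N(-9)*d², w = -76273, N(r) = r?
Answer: 76273/45369 ≈ 1.6812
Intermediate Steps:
J(d) = -9*d²
w/J(-1*30 - 41) = -76273*(-1/(9*(-1*30 - 41)²)) = -76273*(-1/(9*(-30 - 41)²)) = -76273/((-9*(-71)²)) = -76273/((-9*5041)) = -76273/(-45369) = -76273*(-1/45369) = 76273/45369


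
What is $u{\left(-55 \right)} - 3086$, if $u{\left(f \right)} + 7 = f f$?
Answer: $-68$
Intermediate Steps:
$u{\left(f \right)} = -7 + f^{2}$ ($u{\left(f \right)} = -7 + f f = -7 + f^{2}$)
$u{\left(-55 \right)} - 3086 = \left(-7 + \left(-55\right)^{2}\right) - 3086 = \left(-7 + 3025\right) - 3086 = 3018 - 3086 = -68$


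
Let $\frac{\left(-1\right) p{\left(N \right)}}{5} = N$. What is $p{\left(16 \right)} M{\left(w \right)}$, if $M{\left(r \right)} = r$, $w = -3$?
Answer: $240$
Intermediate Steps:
$p{\left(N \right)} = - 5 N$
$p{\left(16 \right)} M{\left(w \right)} = \left(-5\right) 16 \left(-3\right) = \left(-80\right) \left(-3\right) = 240$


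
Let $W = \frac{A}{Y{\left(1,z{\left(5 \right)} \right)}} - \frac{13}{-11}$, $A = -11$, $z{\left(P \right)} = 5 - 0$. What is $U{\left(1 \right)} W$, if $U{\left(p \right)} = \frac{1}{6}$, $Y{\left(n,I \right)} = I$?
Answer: $- \frac{28}{165} \approx -0.1697$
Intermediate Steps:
$z{\left(P \right)} = 5$ ($z{\left(P \right)} = 5 + 0 = 5$)
$U{\left(p \right)} = \frac{1}{6}$
$W = - \frac{56}{55}$ ($W = - \frac{11}{5} - \frac{13}{-11} = \left(-11\right) \frac{1}{5} - - \frac{13}{11} = - \frac{11}{5} + \frac{13}{11} = - \frac{56}{55} \approx -1.0182$)
$U{\left(1 \right)} W = \frac{1}{6} \left(- \frac{56}{55}\right) = - \frac{28}{165}$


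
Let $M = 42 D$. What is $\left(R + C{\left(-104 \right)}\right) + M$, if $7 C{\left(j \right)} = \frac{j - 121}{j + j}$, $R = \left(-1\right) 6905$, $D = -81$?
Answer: $- \frac{15006767}{1456} \approx -10307.0$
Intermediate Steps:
$R = -6905$
$C{\left(j \right)} = \frac{-121 + j}{14 j}$ ($C{\left(j \right)} = \frac{\left(j - 121\right) \frac{1}{j + j}}{7} = \frac{\left(-121 + j\right) \frac{1}{2 j}}{7} = \frac{\frac{1}{2} \frac{1}{j} \left(-121 + j\right)}{7} = \frac{-121 + j}{14 j}$)
$M = -3402$ ($M = 42 \left(-81\right) = -3402$)
$\left(R + C{\left(-104 \right)}\right) + M = \left(-6905 + \frac{-121 - 104}{14 \left(-104\right)}\right) - 3402 = \left(-6905 + \frac{1}{14} \left(- \frac{1}{104}\right) \left(-225\right)\right) - 3402 = \left(-6905 + \frac{225}{1456}\right) - 3402 = - \frac{10053455}{1456} - 3402 = - \frac{15006767}{1456}$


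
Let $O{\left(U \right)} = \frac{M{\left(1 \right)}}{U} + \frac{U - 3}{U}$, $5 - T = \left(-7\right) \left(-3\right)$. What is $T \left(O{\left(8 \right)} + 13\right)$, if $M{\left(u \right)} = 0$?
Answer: $-218$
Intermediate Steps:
$T = -16$ ($T = 5 - \left(-7\right) \left(-3\right) = 5 - 21 = -16$)
$O{\left(U \right)} = \frac{-3 + U}{U}$ ($O{\left(U \right)} = \frac{0}{U} + \frac{U - 3}{U} = 0 + \frac{-3 + U}{U} = \frac{-3 + U}{U}$)
$T \left(O{\left(8 \right)} + 13\right) = - 16 \left(\frac{-3 + 8}{8} + 13\right) = - 16 \left(\frac{1}{8} \cdot 5 + 13\right) = - 16 \left(\frac{5}{8} + 13\right) = \left(-16\right) \frac{109}{8} = -218$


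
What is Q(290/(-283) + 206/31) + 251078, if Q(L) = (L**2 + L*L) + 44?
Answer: 19332600131266/76965529 ≈ 2.5119e+5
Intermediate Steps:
Q(L) = 44 + 2*L**2 (Q(L) = (L**2 + L**2) + 44 = 2*L**2 + 44 = 44 + 2*L**2)
Q(290/(-283) + 206/31) + 251078 = (44 + 2*(290/(-283) + 206/31)**2) + 251078 = (44 + 2*(290*(-1/283) + 206*(1/31))**2) + 251078 = (44 + 2*(-290/283 + 206/31)**2) + 251078 = (44 + 2*(49308/8773)**2) + 251078 = (44 + 2*(2431278864/76965529)) + 251078 = (44 + 4862557728/76965529) + 251078 = 8249041004/76965529 + 251078 = 19332600131266/76965529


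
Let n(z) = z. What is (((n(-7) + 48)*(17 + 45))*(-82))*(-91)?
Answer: 18968404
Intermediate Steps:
(((n(-7) + 48)*(17 + 45))*(-82))*(-91) = (((-7 + 48)*(17 + 45))*(-82))*(-91) = ((41*62)*(-82))*(-91) = (2542*(-82))*(-91) = -208444*(-91) = 18968404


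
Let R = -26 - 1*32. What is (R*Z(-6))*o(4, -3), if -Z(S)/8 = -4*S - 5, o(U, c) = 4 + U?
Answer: 70528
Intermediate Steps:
R = -58 (R = -26 - 32 = -58)
Z(S) = 40 + 32*S (Z(S) = -8*(-4*S - 5) = -8*(-5 - 4*S) = 40 + 32*S)
(R*Z(-6))*o(4, -3) = (-58*(40 + 32*(-6)))*(4 + 4) = -58*(40 - 192)*8 = -58*(-152)*8 = 8816*8 = 70528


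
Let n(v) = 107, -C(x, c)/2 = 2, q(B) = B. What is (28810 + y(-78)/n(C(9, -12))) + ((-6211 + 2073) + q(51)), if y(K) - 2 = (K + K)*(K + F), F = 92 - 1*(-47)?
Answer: 2635847/107 ≈ 24634.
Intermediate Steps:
F = 139 (F = 92 + 47 = 139)
C(x, c) = -4 (C(x, c) = -2*2 = -4)
y(K) = 2 + 2*K*(139 + K) (y(K) = 2 + (K + K)*(K + 139) = 2 + (2*K)*(139 + K) = 2 + 2*K*(139 + K))
(28810 + y(-78)/n(C(9, -12))) + ((-6211 + 2073) + q(51)) = (28810 + (2 + 2*(-78)² + 278*(-78))/107) + ((-6211 + 2073) + 51) = (28810 + (2 + 2*6084 - 21684)*(1/107)) + (-4138 + 51) = (28810 + (2 + 12168 - 21684)*(1/107)) - 4087 = (28810 - 9514*1/107) - 4087 = (28810 - 9514/107) - 4087 = 3073156/107 - 4087 = 2635847/107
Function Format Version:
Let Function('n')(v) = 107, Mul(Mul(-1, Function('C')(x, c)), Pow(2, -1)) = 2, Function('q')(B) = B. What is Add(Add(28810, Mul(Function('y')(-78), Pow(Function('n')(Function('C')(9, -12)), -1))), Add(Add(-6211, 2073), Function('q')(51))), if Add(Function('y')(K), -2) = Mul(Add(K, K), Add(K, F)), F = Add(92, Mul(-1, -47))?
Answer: Rational(2635847, 107) ≈ 24634.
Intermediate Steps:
F = 139 (F = Add(92, 47) = 139)
Function('C')(x, c) = -4 (Function('C')(x, c) = Mul(-2, 2) = -4)
Function('y')(K) = Add(2, Mul(2, K, Add(139, K))) (Function('y')(K) = Add(2, Mul(Add(K, K), Add(K, 139))) = Add(2, Mul(Mul(2, K), Add(139, K))) = Add(2, Mul(2, K, Add(139, K))))
Add(Add(28810, Mul(Function('y')(-78), Pow(Function('n')(Function('C')(9, -12)), -1))), Add(Add(-6211, 2073), Function('q')(51))) = Add(Add(28810, Mul(Add(2, Mul(2, Pow(-78, 2)), Mul(278, -78)), Pow(107, -1))), Add(Add(-6211, 2073), 51)) = Add(Add(28810, Mul(Add(2, Mul(2, 6084), -21684), Rational(1, 107))), Add(-4138, 51)) = Add(Add(28810, Mul(Add(2, 12168, -21684), Rational(1, 107))), -4087) = Add(Add(28810, Mul(-9514, Rational(1, 107))), -4087) = Add(Add(28810, Rational(-9514, 107)), -4087) = Add(Rational(3073156, 107), -4087) = Rational(2635847, 107)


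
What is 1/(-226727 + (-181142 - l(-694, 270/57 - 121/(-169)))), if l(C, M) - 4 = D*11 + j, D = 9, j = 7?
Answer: -1/407979 ≈ -2.4511e-6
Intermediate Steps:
l(C, M) = 110 (l(C, M) = 4 + (9*11 + 7) = 4 + (99 + 7) = 4 + 106 = 110)
1/(-226727 + (-181142 - l(-694, 270/57 - 121/(-169)))) = 1/(-226727 + (-181142 - 1*110)) = 1/(-226727 + (-181142 - 110)) = 1/(-226727 - 181252) = 1/(-407979) = -1/407979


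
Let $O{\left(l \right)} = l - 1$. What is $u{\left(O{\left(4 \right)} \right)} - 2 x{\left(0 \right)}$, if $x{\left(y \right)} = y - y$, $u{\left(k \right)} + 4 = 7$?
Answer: $3$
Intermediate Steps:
$O{\left(l \right)} = -1 + l$
$u{\left(k \right)} = 3$ ($u{\left(k \right)} = -4 + 7 = 3$)
$x{\left(y \right)} = 0$
$u{\left(O{\left(4 \right)} \right)} - 2 x{\left(0 \right)} = 3 - 0 = 3 + 0 = 3$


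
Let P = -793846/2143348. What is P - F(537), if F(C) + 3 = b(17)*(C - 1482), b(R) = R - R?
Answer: 2818099/1071674 ≈ 2.6296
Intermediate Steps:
P = -396923/1071674 (P = -793846*1/2143348 = -396923/1071674 ≈ -0.37038)
b(R) = 0
F(C) = -3 (F(C) = -3 + 0*(C - 1482) = -3 + 0*(-1482 + C) = -3 + 0 = -3)
P - F(537) = -396923/1071674 - 1*(-3) = -396923/1071674 + 3 = 2818099/1071674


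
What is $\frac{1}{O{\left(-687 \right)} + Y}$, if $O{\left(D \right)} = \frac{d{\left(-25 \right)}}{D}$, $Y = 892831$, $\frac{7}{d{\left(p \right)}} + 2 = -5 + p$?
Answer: $\frac{21984}{19627996711} \approx 1.12 \cdot 10^{-6}$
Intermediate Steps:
$d{\left(p \right)} = \frac{7}{-7 + p}$ ($d{\left(p \right)} = \frac{7}{-2 + \left(-5 + p\right)} = \frac{7}{-7 + p}$)
$O{\left(D \right)} = - \frac{7}{32 D}$ ($O{\left(D \right)} = \frac{7 \frac{1}{-7 - 25}}{D} = \frac{7 \frac{1}{-32}}{D} = \frac{7 \left(- \frac{1}{32}\right)}{D} = - \frac{7}{32 D}$)
$\frac{1}{O{\left(-687 \right)} + Y} = \frac{1}{- \frac{7}{32 \left(-687\right)} + 892831} = \frac{1}{\left(- \frac{7}{32}\right) \left(- \frac{1}{687}\right) + 892831} = \frac{1}{\frac{7}{21984} + 892831} = \frac{1}{\frac{19627996711}{21984}} = \frac{21984}{19627996711}$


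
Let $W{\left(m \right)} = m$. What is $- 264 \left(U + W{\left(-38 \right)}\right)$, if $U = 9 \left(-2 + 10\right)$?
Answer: $-8976$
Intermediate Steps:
$U = 72$ ($U = 9 \cdot 8 = 72$)
$- 264 \left(U + W{\left(-38 \right)}\right) = - 264 \left(72 - 38\right) = \left(-264\right) 34 = -8976$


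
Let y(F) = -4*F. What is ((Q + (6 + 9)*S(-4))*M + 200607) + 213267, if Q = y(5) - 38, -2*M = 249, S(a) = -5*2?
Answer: 439770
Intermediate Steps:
S(a) = -10
M = -249/2 (M = -½*249 = -249/2 ≈ -124.50)
Q = -58 (Q = -4*5 - 38 = -20 - 38 = -58)
((Q + (6 + 9)*S(-4))*M + 200607) + 213267 = ((-58 + (6 + 9)*(-10))*(-249/2) + 200607) + 213267 = ((-58 + 15*(-10))*(-249/2) + 200607) + 213267 = ((-58 - 150)*(-249/2) + 200607) + 213267 = (-208*(-249/2) + 200607) + 213267 = (25896 + 200607) + 213267 = 226503 + 213267 = 439770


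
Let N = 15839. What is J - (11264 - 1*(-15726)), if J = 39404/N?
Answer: -427455206/15839 ≈ -26988.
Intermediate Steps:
J = 39404/15839 ≈ 2.4878
J - (11264 - 1*(-15726)) = 39404/15839 - (11264 - 1*(-15726)) = 39404/15839 - (11264 + 15726) = 39404/15839 - 1*26990 = 39404/15839 - 26990 = -427455206/15839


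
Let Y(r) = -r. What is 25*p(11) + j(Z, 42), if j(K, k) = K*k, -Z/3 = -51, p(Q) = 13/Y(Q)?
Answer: 70361/11 ≈ 6396.5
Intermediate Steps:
p(Q) = -13/Q (p(Q) = 13/((-Q)) = 13*(-1/Q) = -13/Q)
Z = 153 (Z = -3*(-51) = 153)
25*p(11) + j(Z, 42) = 25*(-13/11) + 153*42 = 25*(-13*1/11) + 6426 = 25*(-13/11) + 6426 = -325/11 + 6426 = 70361/11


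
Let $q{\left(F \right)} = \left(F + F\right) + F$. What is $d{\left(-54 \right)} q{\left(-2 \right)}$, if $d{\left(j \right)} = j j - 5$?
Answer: $-17466$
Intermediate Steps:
$d{\left(j \right)} = -5 + j^{2}$ ($d{\left(j \right)} = j^{2} - 5 = -5 + j^{2}$)
$q{\left(F \right)} = 3 F$ ($q{\left(F \right)} = 2 F + F = 3 F$)
$d{\left(-54 \right)} q{\left(-2 \right)} = \left(-5 + \left(-54\right)^{2}\right) 3 \left(-2\right) = \left(-5 + 2916\right) \left(-6\right) = 2911 \left(-6\right) = -17466$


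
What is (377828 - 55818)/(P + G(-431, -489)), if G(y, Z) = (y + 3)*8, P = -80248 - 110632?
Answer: -161005/97152 ≈ -1.6572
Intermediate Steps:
P = -190880
G(y, Z) = 24 + 8*y (G(y, Z) = (3 + y)*8 = 24 + 8*y)
(377828 - 55818)/(P + G(-431, -489)) = (377828 - 55818)/(-190880 + (24 + 8*(-431))) = 322010/(-190880 + (24 - 3448)) = 322010/(-190880 - 3424) = 322010/(-194304) = 322010*(-1/194304) = -161005/97152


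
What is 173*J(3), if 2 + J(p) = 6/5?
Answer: -692/5 ≈ -138.40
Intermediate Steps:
J(p) = -⅘ (J(p) = -2 + 6/5 = -⅘)
173*J(3) = 173*(-⅘) = -692/5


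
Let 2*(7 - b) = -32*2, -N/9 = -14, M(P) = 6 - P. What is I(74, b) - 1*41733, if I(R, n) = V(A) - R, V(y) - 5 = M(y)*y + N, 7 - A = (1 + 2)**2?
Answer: -41692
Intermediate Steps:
A = -2 (A = 7 - (1 + 2)**2 = 7 - 1*3**2 = 7 - 1*9 = 7 - 9 = -2)
N = 126 (N = -9*(-14) = 126)
V(y) = 131 + y*(6 - y) (V(y) = 5 + ((6 - y)*y + 126) = 5 + (y*(6 - y) + 126) = 5 + (126 + y*(6 - y)) = 131 + y*(6 - y))
b = 39 (b = 7 - (-16)*2 = 7 - 1/2*(-64) = 7 + 32 = 39)
I(R, n) = 115 - R (I(R, n) = (131 - 1*(-2)*(-6 - 2)) - R = (131 - 1*(-2)*(-8)) - R = (131 - 16) - R = 115 - R)
I(74, b) - 1*41733 = (115 - 1*74) - 1*41733 = (115 - 74) - 41733 = 41 - 41733 = -41692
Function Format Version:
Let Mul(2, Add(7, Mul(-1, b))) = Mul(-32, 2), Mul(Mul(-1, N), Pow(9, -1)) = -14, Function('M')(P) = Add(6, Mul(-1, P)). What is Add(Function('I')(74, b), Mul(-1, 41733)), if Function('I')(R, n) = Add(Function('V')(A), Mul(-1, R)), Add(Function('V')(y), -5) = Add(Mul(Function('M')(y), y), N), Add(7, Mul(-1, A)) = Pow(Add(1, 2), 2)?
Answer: -41692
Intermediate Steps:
A = -2 (A = Add(7, Mul(-1, Pow(Add(1, 2), 2))) = Add(7, Mul(-1, Pow(3, 2))) = Add(7, Mul(-1, 9)) = Add(7, -9) = -2)
N = 126 (N = Mul(-9, -14) = 126)
Function('V')(y) = Add(131, Mul(y, Add(6, Mul(-1, y)))) (Function('V')(y) = Add(5, Add(Mul(Add(6, Mul(-1, y)), y), 126)) = Add(5, Add(Mul(y, Add(6, Mul(-1, y))), 126)) = Add(5, Add(126, Mul(y, Add(6, Mul(-1, y))))) = Add(131, Mul(y, Add(6, Mul(-1, y)))))
b = 39 (b = Add(7, Mul(Rational(-1, 2), Mul(-32, 2))) = Add(7, Mul(Rational(-1, 2), -64)) = Add(7, 32) = 39)
Function('I')(R, n) = Add(115, Mul(-1, R)) (Function('I')(R, n) = Add(Add(131, Mul(-1, -2, Add(-6, -2))), Mul(-1, R)) = Add(Add(131, Mul(-1, -2, -8)), Mul(-1, R)) = Add(Add(131, -16), Mul(-1, R)) = Add(115, Mul(-1, R)))
Add(Function('I')(74, b), Mul(-1, 41733)) = Add(Add(115, Mul(-1, 74)), Mul(-1, 41733)) = Add(Add(115, -74), -41733) = Add(41, -41733) = -41692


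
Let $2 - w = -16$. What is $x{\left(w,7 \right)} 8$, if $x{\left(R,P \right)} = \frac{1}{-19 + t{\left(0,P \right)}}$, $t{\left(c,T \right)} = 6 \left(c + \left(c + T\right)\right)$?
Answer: $\frac{8}{23} \approx 0.34783$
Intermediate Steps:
$w = 18$ ($w = 2 - -16 = 2 + 16 = 18$)
$t{\left(c,T \right)} = 6 T + 12 c$ ($t{\left(c,T \right)} = 6 \left(c + \left(T + c\right)\right) = 6 \left(T + 2 c\right) = 6 T + 12 c$)
$x{\left(R,P \right)} = \frac{1}{-19 + 6 P}$ ($x{\left(R,P \right)} = \frac{1}{-19 + \left(6 P + 12 \cdot 0\right)} = \frac{1}{-19 + \left(6 P + 0\right)} = \frac{1}{-19 + 6 P}$)
$x{\left(w,7 \right)} 8 = \frac{1}{-19 + 6 \cdot 7} \cdot 8 = \frac{1}{-19 + 42} \cdot 8 = \frac{1}{23} \cdot 8 = \frac{8}{23}$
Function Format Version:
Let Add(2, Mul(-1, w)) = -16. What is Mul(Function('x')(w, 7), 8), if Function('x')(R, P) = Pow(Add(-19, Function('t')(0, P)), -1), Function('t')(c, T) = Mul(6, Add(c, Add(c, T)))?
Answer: Rational(8, 23) ≈ 0.34783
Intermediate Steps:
w = 18 (w = Add(2, Mul(-1, -16)) = Add(2, 16) = 18)
Function('t')(c, T) = Add(Mul(6, T), Mul(12, c)) (Function('t')(c, T) = Mul(6, Add(c, Add(T, c))) = Mul(6, Add(T, Mul(2, c))) = Add(Mul(6, T), Mul(12, c)))
Function('x')(R, P) = Pow(Add(-19, Mul(6, P)), -1) (Function('x')(R, P) = Pow(Add(-19, Add(Mul(6, P), Mul(12, 0))), -1) = Pow(Add(-19, Add(Mul(6, P), 0)), -1) = Pow(Add(-19, Mul(6, P)), -1))
Mul(Function('x')(w, 7), 8) = Mul(Pow(Add(-19, Mul(6, 7)), -1), 8) = Mul(Pow(Add(-19, 42), -1), 8) = Mul(Pow(23, -1), 8) = Mul(Rational(1, 23), 8) = Rational(8, 23)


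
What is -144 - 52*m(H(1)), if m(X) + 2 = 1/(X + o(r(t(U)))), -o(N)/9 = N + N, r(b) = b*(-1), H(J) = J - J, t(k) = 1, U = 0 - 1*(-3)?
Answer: -386/9 ≈ -42.889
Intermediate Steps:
U = 3 (U = 0 + 3 = 3)
H(J) = 0
r(b) = -b
o(N) = -18*N (o(N) = -9*(N + N) = -18*N)
m(X) = -2 + 1/(18 + X) (m(X) = -2 + 1/(X - (-18)) = -2 + 1/(X - 18*(-1)) = -2 + 1/(X + 18) = -2 + 1/(18 + X))
-144 - 52*m(H(1)) = -144 - 52*(-35 - 2*0)/(18 + 0) = -144 - 52*(-35 + 0)/18 = -144 - 26*(-35)/9 = -144 - 52*(-35/18) = -144 + 910/9 = -386/9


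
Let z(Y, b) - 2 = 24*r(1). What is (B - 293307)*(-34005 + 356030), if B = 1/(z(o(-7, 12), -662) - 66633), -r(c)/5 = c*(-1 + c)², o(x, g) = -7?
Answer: -6293443650663950/66631 ≈ -9.4452e+10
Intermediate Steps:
r(c) = -5*c*(-1 + c)²
z(Y, b) = 2 (z(Y, b) = 2 + 24*(-5*1*(-1 + 1)²) = 2 + 24*(-5*1*0²) = 2 + 24*(-5*1*0) = 2 + 24*0 = 2 + 0 = 2)
B = -1/66631 (B = 1/(2 - 66633) = 1/(-66631) = -1/66631 ≈ -1.5008e-5)
(B - 293307)*(-34005 + 356030) = (-1/66631 - 293307)*(-34005 + 356030) = -19543338718/66631*322025 = -6293443650663950/66631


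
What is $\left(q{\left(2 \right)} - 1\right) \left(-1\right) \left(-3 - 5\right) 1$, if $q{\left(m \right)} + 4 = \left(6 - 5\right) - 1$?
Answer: $-40$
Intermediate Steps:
$q{\left(m \right)} = -4$ ($q{\left(m \right)} = -4 + \left(\left(6 - 5\right) - 1\right) = -4 + \left(1 - 1\right) = -4 + 0 = -4$)
$\left(q{\left(2 \right)} - 1\right) \left(-1\right) \left(-3 - 5\right) 1 = \left(-4 - 1\right) \left(-1\right) \left(-3 - 5\right) 1 = \left(-5\right) \left(-1\right) \left(\left(-8\right) 1\right) = 5 \left(-8\right) = -40$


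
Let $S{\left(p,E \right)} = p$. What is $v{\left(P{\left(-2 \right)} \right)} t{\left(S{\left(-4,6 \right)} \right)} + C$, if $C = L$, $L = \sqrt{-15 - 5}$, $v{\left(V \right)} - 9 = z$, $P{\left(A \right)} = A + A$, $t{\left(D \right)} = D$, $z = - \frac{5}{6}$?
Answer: $- \frac{98}{3} + 2 i \sqrt{5} \approx -32.667 + 4.4721 i$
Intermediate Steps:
$z = - \frac{5}{6}$ ($z = \left(-5\right) \frac{1}{6} = - \frac{5}{6} \approx -0.83333$)
$P{\left(A \right)} = 2 A$
$v{\left(V \right)} = \frac{49}{6}$ ($v{\left(V \right)} = 9 - \frac{5}{6} = \frac{49}{6}$)
$L = 2 i \sqrt{5}$ ($L = \sqrt{-20} = 2 i \sqrt{5} \approx 4.4721 i$)
$C = 2 i \sqrt{5} \approx 4.4721 i$
$v{\left(P{\left(-2 \right)} \right)} t{\left(S{\left(-4,6 \right)} \right)} + C = \frac{49}{6} \left(-4\right) + 2 i \sqrt{5} = - \frac{98}{3} + 2 i \sqrt{5}$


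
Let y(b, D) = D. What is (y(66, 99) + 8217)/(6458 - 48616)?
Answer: -4158/21079 ≈ -0.19726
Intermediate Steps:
(y(66, 99) + 8217)/(6458 - 48616) = (99 + 8217)/(6458 - 48616) = 8316/(-42158) = 8316*(-1/42158) = -4158/21079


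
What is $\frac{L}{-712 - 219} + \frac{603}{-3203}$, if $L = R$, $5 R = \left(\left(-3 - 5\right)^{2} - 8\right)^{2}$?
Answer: $- \frac{262277}{304285} \approx -0.86195$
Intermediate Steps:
$R = \frac{3136}{5}$ ($R = \frac{\left(\left(-3 - 5\right)^{2} - 8\right)^{2}}{5} = \frac{\left(\left(-8\right)^{2} - 8\right)^{2}}{5} = \frac{\left(64 - 8\right)^{2}}{5} = \frac{56^{2}}{5} = \frac{1}{5} \cdot 3136 = \frac{3136}{5} \approx 627.2$)
$L = \frac{3136}{5} \approx 627.2$
$\frac{L}{-712 - 219} + \frac{603}{-3203} = \frac{3136}{5 \left(-712 - 219\right)} + \frac{603}{-3203} = \frac{3136}{5 \left(-931\right)} + 603 \left(- \frac{1}{3203}\right) = \frac{3136}{5} \left(- \frac{1}{931}\right) - \frac{603}{3203} = - \frac{64}{95} - \frac{603}{3203} = - \frac{262277}{304285}$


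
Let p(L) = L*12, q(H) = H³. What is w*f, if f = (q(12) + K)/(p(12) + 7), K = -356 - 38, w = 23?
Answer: 30682/151 ≈ 203.19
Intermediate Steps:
p(L) = 12*L
K = -394
f = 1334/151 (f = (12³ - 394)/(12*12 + 7) = (1728 - 394)/(144 + 7) = 1334/151 ≈ 8.8344)
w*f = 23*(1334/151) = 30682/151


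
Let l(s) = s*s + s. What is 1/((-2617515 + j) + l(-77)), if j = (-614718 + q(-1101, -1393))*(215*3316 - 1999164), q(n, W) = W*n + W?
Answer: -1/1180218602031 ≈ -8.4730e-13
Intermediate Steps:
q(n, W) = W + W*n
l(s) = s + s² (l(s) = s² + s = s + s²)
j = -1180215990368 (j = (-614718 - 1393*(1 - 1101))*(215*3316 - 1999164) = (-614718 - 1393*(-1100))*(712940 - 1999164) = (-614718 + 1532300)*(-1286224) = 917582*(-1286224) = -1180215990368)
1/((-2617515 + j) + l(-77)) = 1/((-2617515 - 1180215990368) - 77*(1 - 77)) = 1/(-1180218607883 - 77*(-76)) = 1/(-1180218607883 + 5852) = 1/(-1180218602031) = -1/1180218602031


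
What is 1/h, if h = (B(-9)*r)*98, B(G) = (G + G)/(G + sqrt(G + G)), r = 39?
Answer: 1/7644 - I*sqrt(2)/22932 ≈ 0.00013082 - 6.167e-5*I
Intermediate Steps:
B(G) = 2*G/(G + sqrt(2)*sqrt(G)) (B(G) = (2*G)/(G + sqrt(2*G)) = (2*G)/(G + sqrt(2)*sqrt(G)) = 2*G/(G + sqrt(2)*sqrt(G)))
h = -68796/(-9 + 3*I*sqrt(2)) (h = ((2*(-9)/(-9 + sqrt(2)*sqrt(-9)))*39)*98 = ((2*(-9)/(-9 + sqrt(2)*(3*I)))*39)*98 = ((2*(-9)/(-9 + 3*I*sqrt(2)))*39)*98 = (-18/(-9 + 3*I*sqrt(2))*39)*98 = -702/(-9 + 3*I*sqrt(2))*98 = -68796/(-9 + 3*I*sqrt(2)) ≈ 6254.2 + 2948.3*I)
1/h = 1/(68796/11 + 22932*I*sqrt(2)/11)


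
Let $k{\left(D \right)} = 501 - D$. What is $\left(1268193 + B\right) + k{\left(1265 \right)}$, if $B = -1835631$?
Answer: $-568202$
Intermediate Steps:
$\left(1268193 + B\right) + k{\left(1265 \right)} = \left(1268193 - 1835631\right) + \left(501 - 1265\right) = -567438 + \left(501 - 1265\right) = -567438 - 764 = -568202$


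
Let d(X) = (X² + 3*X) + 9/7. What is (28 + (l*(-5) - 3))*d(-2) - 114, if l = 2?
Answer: -873/7 ≈ -124.71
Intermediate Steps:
d(X) = 9/7 + X² + 3*X (d(X) = (X² + 3*X) + 9*(⅐) = (X² + 3*X) + 9/7 = 9/7 + X² + 3*X)
(28 + (l*(-5) - 3))*d(-2) - 114 = (28 + (2*(-5) - 3))*(9/7 + (-2)² + 3*(-2)) - 114 = (28 + (-10 - 3))*(9/7 + 4 - 6) - 114 = (28 - 13)*(-5/7) - 114 = 15*(-5/7) - 114 = -75/7 - 114 = -873/7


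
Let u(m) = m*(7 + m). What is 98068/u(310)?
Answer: 49034/49135 ≈ 0.99794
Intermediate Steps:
98068/u(310) = 98068/((310*(7 + 310))) = 98068/((310*317)) = 98068/98270 = 98068*(1/98270) = 49034/49135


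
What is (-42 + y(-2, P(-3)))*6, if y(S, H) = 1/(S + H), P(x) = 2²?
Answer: -249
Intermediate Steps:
P(x) = 4
y(S, H) = 1/(H + S)
(-42 + y(-2, P(-3)))*6 = (-42 + 1/(4 - 2))*6 = (-42 + 1/2)*6 = (-42 + ½)*6 = -83/2*6 = -249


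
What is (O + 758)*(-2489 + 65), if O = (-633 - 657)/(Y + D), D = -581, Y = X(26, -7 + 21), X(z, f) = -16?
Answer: -366683328/199 ≈ -1.8426e+6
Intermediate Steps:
Y = -16
O = 430/199 (O = (-633 - 657)/(-16 - 581) = -1290/(-597) = -1290*(-1/597) = 430/199 ≈ 2.1608)
(O + 758)*(-2489 + 65) = (430/199 + 758)*(-2489 + 65) = (151272/199)*(-2424) = -366683328/199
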